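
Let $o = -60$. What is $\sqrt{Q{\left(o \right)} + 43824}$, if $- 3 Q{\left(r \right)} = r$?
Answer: $2 \sqrt{10961} \approx 209.39$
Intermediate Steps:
$Q{\left(r \right)} = - \frac{r}{3}$
$\sqrt{Q{\left(o \right)} + 43824} = \sqrt{\left(- \frac{1}{3}\right) \left(-60\right) + 43824} = \sqrt{20 + 43824} = \sqrt{43844} = 2 \sqrt{10961}$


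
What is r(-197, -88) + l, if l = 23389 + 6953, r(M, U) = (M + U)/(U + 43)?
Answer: 91045/3 ≈ 30348.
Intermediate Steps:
r(M, U) = (M + U)/(43 + U)
l = 30342
r(-197, -88) + l = (-197 - 88)/(43 - 88) + 30342 = -285/(-45) + 30342 = -1/45*(-285) + 30342 = 19/3 + 30342 = 91045/3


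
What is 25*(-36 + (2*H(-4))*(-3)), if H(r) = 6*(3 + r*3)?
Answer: 7200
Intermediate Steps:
H(r) = 18 + 18*r (H(r) = 6*(3 + 3*r) = 18 + 18*r)
25*(-36 + (2*H(-4))*(-3)) = 25*(-36 + (2*(18 + 18*(-4)))*(-3)) = 25*(-36 + (2*(18 - 72))*(-3)) = 25*(-36 + (2*(-54))*(-3)) = 25*(-36 - 108*(-3)) = 25*(-36 + 324) = 25*288 = 7200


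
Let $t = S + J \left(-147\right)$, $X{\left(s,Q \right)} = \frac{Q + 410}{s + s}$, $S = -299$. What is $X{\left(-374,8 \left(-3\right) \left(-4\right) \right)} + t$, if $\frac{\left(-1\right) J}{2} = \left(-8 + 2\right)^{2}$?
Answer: $\frac{349667}{34} \approx 10284.0$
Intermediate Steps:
$J = -72$ ($J = - 2 \left(-8 + 2\right)^{2} = - 2 \left(-6\right)^{2} = \left(-2\right) 36 = -72$)
$X{\left(s,Q \right)} = \frac{410 + Q}{2 s}$
$t = 10285$ ($t = -299 - -10584 = -299 + 10584 = 10285$)
$X{\left(-374,8 \left(-3\right) \left(-4\right) \right)} + t = \frac{410 + 8 \left(-3\right) \left(-4\right)}{2 \left(-374\right)} + 10285 = \frac{1}{2} \left(- \frac{1}{374}\right) \left(410 - -96\right) + 10285 = \frac{1}{2} \left(- \frac{1}{374}\right) \left(410 + 96\right) + 10285 = \frac{1}{2} \left(- \frac{1}{374}\right) 506 + 10285 = - \frac{23}{34} + 10285 = \frac{349667}{34}$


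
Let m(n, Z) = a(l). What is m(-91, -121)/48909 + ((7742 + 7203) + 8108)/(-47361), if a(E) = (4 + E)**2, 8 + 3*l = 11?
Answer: -125146128/257375461 ≈ -0.48624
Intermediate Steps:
l = 1 (l = -8/3 + (1/3)*11 = -8/3 + 11/3 = 1)
m(n, Z) = 25 (m(n, Z) = (4 + 1)**2 = 5**2 = 25)
m(-91, -121)/48909 + ((7742 + 7203) + 8108)/(-47361) = 25/48909 + ((7742 + 7203) + 8108)/(-47361) = 25*(1/48909) + (14945 + 8108)*(-1/47361) = 25/48909 + 23053*(-1/47361) = 25/48909 - 23053/47361 = -125146128/257375461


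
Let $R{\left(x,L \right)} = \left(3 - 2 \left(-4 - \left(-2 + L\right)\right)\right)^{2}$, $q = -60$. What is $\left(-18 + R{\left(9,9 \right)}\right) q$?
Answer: $-36420$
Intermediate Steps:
$R{\left(x,L \right)} = \left(7 + 2 L\right)^{2}$ ($R{\left(x,L \right)} = \left(3 - 2 \left(-2 - L\right)\right)^{2} = \left(3 + \left(4 + 2 L\right)\right)^{2} = \left(7 + 2 L\right)^{2}$)
$\left(-18 + R{\left(9,9 \right)}\right) q = \left(-18 + \left(7 + 2 \cdot 9\right)^{2}\right) \left(-60\right) = \left(-18 + \left(7 + 18\right)^{2}\right) \left(-60\right) = \left(-18 + 25^{2}\right) \left(-60\right) = \left(-18 + 625\right) \left(-60\right) = 607 \left(-60\right) = -36420$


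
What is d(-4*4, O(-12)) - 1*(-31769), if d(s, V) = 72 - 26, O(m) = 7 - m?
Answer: 31815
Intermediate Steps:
d(s, V) = 46
d(-4*4, O(-12)) - 1*(-31769) = 46 - 1*(-31769) = 46 + 31769 = 31815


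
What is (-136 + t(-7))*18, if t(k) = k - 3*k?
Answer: -2196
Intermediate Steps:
t(k) = -2*k
(-136 + t(-7))*18 = (-136 - 2*(-7))*18 = (-136 + 14)*18 = -122*18 = -2196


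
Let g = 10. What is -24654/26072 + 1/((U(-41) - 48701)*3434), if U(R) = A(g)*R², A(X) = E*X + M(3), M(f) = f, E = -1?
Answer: -639916490665/676721938008 ≈ -0.94561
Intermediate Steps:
A(X) = 3 - X (A(X) = -X + 3 = 3 - X)
U(R) = -7*R² (U(R) = (3 - 1*10)*R² = (3 - 10)*R² = -7*R²)
-24654/26072 + 1/((U(-41) - 48701)*3434) = -24654/26072 + 1/(-7*(-41)² - 48701*3434) = -24654*1/26072 + (1/3434)/(-7*1681 - 48701) = -12327/13036 + (1/3434)/(-11767 - 48701) = -12327/13036 + (1/3434)/(-60468) = -12327/13036 - 1/60468*1/3434 = -12327/13036 - 1/207647112 = -639916490665/676721938008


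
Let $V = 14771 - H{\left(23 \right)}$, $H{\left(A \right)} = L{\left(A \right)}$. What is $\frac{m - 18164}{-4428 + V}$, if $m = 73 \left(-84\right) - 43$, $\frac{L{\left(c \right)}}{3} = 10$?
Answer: $- \frac{24339}{10313} \approx -2.36$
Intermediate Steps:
$L{\left(c \right)} = 30$ ($L{\left(c \right)} = 3 \cdot 10 = 30$)
$H{\left(A \right)} = 30$
$V = 14741$ ($V = 14771 - 30 = 14741$)
$m = -6175$ ($m = -6132 - 43 = -6175$)
$\frac{m - 18164}{-4428 + V} = \frac{-6175 - 18164}{-4428 + 14741} = - \frac{24339}{10313}$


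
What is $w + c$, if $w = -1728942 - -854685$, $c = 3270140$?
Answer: $2395883$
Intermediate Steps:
$w = -874257$ ($w = -1728942 + 854685 = -874257$)
$w + c = -874257 + 3270140 = 2395883$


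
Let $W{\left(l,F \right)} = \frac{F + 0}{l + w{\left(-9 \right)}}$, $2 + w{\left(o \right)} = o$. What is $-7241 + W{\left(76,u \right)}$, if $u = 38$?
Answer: $- \frac{470627}{65} \approx -7240.4$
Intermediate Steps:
$w{\left(o \right)} = -2 + o$
$W{\left(l,F \right)} = \frac{F}{-11 + l}$ ($W{\left(l,F \right)} = \frac{F + 0}{l - 11} = \frac{F}{l - 11} = \frac{F}{-11 + l}$)
$-7241 + W{\left(76,u \right)} = -7241 + \frac{38}{-11 + 76} = -7241 + \frac{38}{65} = - \frac{470627}{65}$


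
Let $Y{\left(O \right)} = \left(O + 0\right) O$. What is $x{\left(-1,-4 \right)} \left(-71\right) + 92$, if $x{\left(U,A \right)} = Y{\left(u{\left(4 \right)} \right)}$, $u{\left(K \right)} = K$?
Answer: $-1044$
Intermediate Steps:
$Y{\left(O \right)} = O^{2}$ ($Y{\left(O \right)} = O O = O^{2}$)
$x{\left(U,A \right)} = 16$ ($x{\left(U,A \right)} = 4^{2} = 16$)
$x{\left(-1,-4 \right)} \left(-71\right) + 92 = 16 \left(-71\right) + 92 = -1136 + 92 = -1044$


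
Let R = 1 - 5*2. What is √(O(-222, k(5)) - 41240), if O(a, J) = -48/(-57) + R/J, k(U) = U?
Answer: I*√372199645/95 ≈ 203.08*I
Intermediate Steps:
R = -9 (R = 1 - 10 = -9)
O(a, J) = 16/19 - 9/J (O(a, J) = -48/(-57) - 9/J = -48*(-1/57) - 9/J = 16/19 - 9/J)
√(O(-222, k(5)) - 41240) = √((16/19 - 9/5) - 41240) = √(-91/95 - 41240) = √(-3917891/95) = I*√372199645/95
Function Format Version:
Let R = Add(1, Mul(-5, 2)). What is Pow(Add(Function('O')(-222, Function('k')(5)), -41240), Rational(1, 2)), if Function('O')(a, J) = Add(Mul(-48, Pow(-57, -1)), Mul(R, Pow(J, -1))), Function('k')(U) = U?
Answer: Mul(Rational(1, 95), I, Pow(372199645, Rational(1, 2))) ≈ Mul(203.08, I)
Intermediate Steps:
R = -9 (R = Add(1, -10) = -9)
Function('O')(a, J) = Add(Rational(16, 19), Mul(-9, Pow(J, -1))) (Function('O')(a, J) = Add(Mul(-48, Pow(-57, -1)), Mul(-9, Pow(J, -1))) = Add(Mul(-48, Rational(-1, 57)), Mul(-9, Pow(J, -1))) = Add(Rational(16, 19), Mul(-9, Pow(J, -1))))
Pow(Add(Function('O')(-222, Function('k')(5)), -41240), Rational(1, 2)) = Pow(Add(Add(Rational(16, 19), Mul(-9, Pow(5, -1))), -41240), Rational(1, 2)) = Pow(Add(Add(Rational(16, 19), Mul(-9, Rational(1, 5))), -41240), Rational(1, 2)) = Pow(Add(Add(Rational(16, 19), Rational(-9, 5)), -41240), Rational(1, 2)) = Pow(Add(Rational(-91, 95), -41240), Rational(1, 2)) = Pow(Rational(-3917891, 95), Rational(1, 2)) = Mul(Rational(1, 95), I, Pow(372199645, Rational(1, 2)))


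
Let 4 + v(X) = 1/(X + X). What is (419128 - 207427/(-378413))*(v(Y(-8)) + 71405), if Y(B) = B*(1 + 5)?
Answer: 362382736311901015/12109216 ≈ 2.9926e+10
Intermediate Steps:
Y(B) = 6*B (Y(B) = B*6 = 6*B)
v(X) = -4 + 1/(2*X) (v(X) = -4 + 1/(X + X) = -4 + 1/(2*X))
(419128 - 207427/(-378413))*(v(Y(-8)) + 71405) = (419128 - 207427/(-378413))*((-4 + 1/(2*((6*(-8))))) + 71405) = (419128 - 207427*(-1/378413))*((-4 + (½)/(-48)) + 71405) = (419128 + 207427/378413)*((-4 + (½)*(-1/48)) + 71405) = 158603691291*((-4 - 1/96) + 71405)/378413 = 158603691291*(-385/96 + 71405)/378413 = (158603691291/378413)*(6854495/96) = 362382736311901015/12109216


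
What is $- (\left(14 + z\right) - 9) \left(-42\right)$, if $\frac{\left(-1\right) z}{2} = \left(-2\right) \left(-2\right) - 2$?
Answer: $42$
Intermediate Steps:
$z = -4$ ($z = - 2 \left(\left(-2\right) \left(-2\right) - 2\right) = - 2 \left(4 - 2\right) = \left(-2\right) 2 = -4$)
$- (\left(14 + z\right) - 9) \left(-42\right) = - (\left(14 - 4\right) - 9) \left(-42\right) = - (10 - 9) \left(-42\right) = \left(-1\right) 1 \left(-42\right) = \left(-1\right) \left(-42\right) = 42$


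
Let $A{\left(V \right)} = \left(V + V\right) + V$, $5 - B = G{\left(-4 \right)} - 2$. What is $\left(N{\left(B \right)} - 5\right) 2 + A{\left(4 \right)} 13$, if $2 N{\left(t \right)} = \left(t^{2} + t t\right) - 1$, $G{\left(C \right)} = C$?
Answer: $387$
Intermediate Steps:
$B = 11$ ($B = 5 - \left(-4 - 2\right) = 5 - -6 = 5 + 6 = 11$)
$A{\left(V \right)} = 3 V$ ($A{\left(V \right)} = 2 V + V = 3 V$)
$N{\left(t \right)} = - \frac{1}{2} + t^{2}$ ($N{\left(t \right)} = \frac{\left(t^{2} + t t\right) - 1}{2} = \frac{\left(t^{2} + t^{2}\right) - 1}{2} = \frac{2 t^{2} - 1}{2} = \frac{-1 + 2 t^{2}}{2} = - \frac{1}{2} + t^{2}$)
$\left(N{\left(B \right)} - 5\right) 2 + A{\left(4 \right)} 13 = \left(\left(- \frac{1}{2} + 11^{2}\right) - 5\right) 2 + 3 \cdot 4 \cdot 13 = \left(\left(- \frac{1}{2} + 121\right) - 5\right) 2 + 12 \cdot 13 = \left(\frac{241}{2} - 5\right) 2 + 156 = \frac{231}{2} \cdot 2 + 156 = 231 + 156 = 387$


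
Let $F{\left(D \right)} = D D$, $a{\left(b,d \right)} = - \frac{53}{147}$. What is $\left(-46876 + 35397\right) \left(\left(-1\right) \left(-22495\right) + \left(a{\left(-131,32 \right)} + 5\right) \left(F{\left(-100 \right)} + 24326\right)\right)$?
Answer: $- \frac{102228518821}{49} \approx -2.0863 \cdot 10^{9}$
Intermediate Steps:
$a{\left(b,d \right)} = - \frac{53}{147}$ ($a{\left(b,d \right)} = \left(-53\right) \frac{1}{147} = - \frac{53}{147}$)
$F{\left(D \right)} = D^{2}$
$\left(-46876 + 35397\right) \left(\left(-1\right) \left(-22495\right) + \left(a{\left(-131,32 \right)} + 5\right) \left(F{\left(-100 \right)} + 24326\right)\right) = \left(-46876 + 35397\right) \left(\left(-1\right) \left(-22495\right) + \left(- \frac{53}{147} + 5\right) \left(\left(-100\right)^{2} + 24326\right)\right) = - 11479 \left(22495 + \frac{682 \left(10000 + 24326\right)}{147}\right) = - 11479 \left(22495 + \frac{682}{147} \cdot 34326\right) = - 11479 \left(22495 + \frac{7803444}{49}\right) = \left(-11479\right) \frac{8905699}{49} = - \frac{102228518821}{49}$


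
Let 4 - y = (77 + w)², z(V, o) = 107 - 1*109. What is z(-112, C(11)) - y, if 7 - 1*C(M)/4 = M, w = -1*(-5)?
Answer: 6718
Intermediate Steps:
w = 5
C(M) = 28 - 4*M
z(V, o) = -2 (z(V, o) = 107 - 109 = -2)
y = -6720 (y = 4 - (77 + 5)² = 4 - 1*82² = 4 - 1*6724 = 4 - 6724 = -6720)
z(-112, C(11)) - y = -2 - 1*(-6720) = -2 + 6720 = 6718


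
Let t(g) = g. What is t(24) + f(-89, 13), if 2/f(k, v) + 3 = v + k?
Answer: 1894/79 ≈ 23.975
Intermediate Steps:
f(k, v) = 2/(-3 + k + v) (f(k, v) = 2/(-3 + (v + k)) = 2/(-3 + (k + v)) = 2/(-3 + k + v))
t(24) + f(-89, 13) = 24 + 2/(-3 - 89 + 13) = 24 + 2/(-79) = 24 + 2*(-1/79) = 24 - 2/79 = 1894/79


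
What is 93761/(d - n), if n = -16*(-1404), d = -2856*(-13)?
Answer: 93761/14664 ≈ 6.3940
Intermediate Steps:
d = 37128
n = 22464
93761/(d - n) = 93761/(37128 - 1*22464) = 93761/(37128 - 22464) = 93761/14664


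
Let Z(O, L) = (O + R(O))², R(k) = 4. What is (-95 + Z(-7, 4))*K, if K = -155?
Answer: 13330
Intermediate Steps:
Z(O, L) = (4 + O)² (Z(O, L) = (O + 4)² = (4 + O)²)
(-95 + Z(-7, 4))*K = (-95 + (4 - 7)²)*(-155) = (-95 + (-3)²)*(-155) = (-95 + 9)*(-155) = -86*(-155) = 13330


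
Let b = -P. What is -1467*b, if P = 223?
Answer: 327141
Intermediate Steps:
b = -223 (b = -1*223 = -223)
-1467*b = -1467*(-223) = 327141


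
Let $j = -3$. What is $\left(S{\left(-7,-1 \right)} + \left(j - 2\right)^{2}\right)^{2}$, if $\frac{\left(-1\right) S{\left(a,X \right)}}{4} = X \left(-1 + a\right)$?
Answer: $49$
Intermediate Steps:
$S{\left(a,X \right)} = - 4 X \left(-1 + a\right)$
$\left(S{\left(-7,-1 \right)} + \left(j - 2\right)^{2}\right)^{2} = \left(4 \left(-1\right) \left(1 - -7\right) + \left(-3 - 2\right)^{2}\right)^{2} = \left(4 \left(-1\right) \left(1 + 7\right) + \left(-5\right)^{2}\right)^{2} = \left(4 \left(-1\right) 8 + 25\right)^{2} = \left(-32 + 25\right)^{2} = \left(-7\right)^{2} = 49$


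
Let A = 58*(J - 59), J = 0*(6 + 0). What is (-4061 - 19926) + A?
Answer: -27409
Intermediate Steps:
J = 0 (J = 0*6 = 0)
A = -3422 (A = 58*(0 - 59) = 58*(-59) = -3422)
(-4061 - 19926) + A = (-4061 - 19926) - 3422 = -23987 - 3422 = -27409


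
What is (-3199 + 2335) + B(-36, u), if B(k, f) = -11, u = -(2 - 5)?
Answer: -875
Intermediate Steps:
u = 3 (u = -1*(-3) = 3)
(-3199 + 2335) + B(-36, u) = (-3199 + 2335) - 11 = -864 - 11 = -875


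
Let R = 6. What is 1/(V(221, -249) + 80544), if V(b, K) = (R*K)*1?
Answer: 1/79050 ≈ 1.2650e-5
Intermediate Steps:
V(b, K) = 6*K (V(b, K) = (6*K)*1 = 6*K)
1/(V(221, -249) + 80544) = 1/(6*(-249) + 80544) = 1/(-1494 + 80544) = 1/79050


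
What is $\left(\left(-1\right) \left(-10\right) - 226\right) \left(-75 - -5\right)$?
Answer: $15120$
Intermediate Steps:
$\left(\left(-1\right) \left(-10\right) - 226\right) \left(-75 - -5\right) = \left(10 - 226\right) \left(-75 + 5\right) = \left(-216\right) \left(-70\right) = 15120$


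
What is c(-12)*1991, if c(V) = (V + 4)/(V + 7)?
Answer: 15928/5 ≈ 3185.6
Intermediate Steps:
c(V) = (4 + V)/(7 + V)
c(-12)*1991 = ((4 - 12)/(7 - 12))*1991 = (-8/(-5))*1991 = -⅕*(-8)*1991 = (8/5)*1991 = 15928/5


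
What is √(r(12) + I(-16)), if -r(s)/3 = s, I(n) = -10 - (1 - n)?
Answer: 3*I*√7 ≈ 7.9373*I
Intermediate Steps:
I(n) = -11 + n (I(n) = -10 + (-1 + n) = -11 + n)
r(s) = -3*s
√(r(12) + I(-16)) = √(-3*12 + (-11 - 16)) = √(-36 - 27) = √(-63) = 3*I*√7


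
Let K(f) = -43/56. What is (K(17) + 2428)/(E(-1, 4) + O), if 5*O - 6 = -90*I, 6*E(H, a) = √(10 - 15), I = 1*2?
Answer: -532146375/7630427 - 10194375*I*√5/30521708 ≈ -69.74 - 0.74686*I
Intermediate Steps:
I = 2
E(H, a) = I*√5/6 (E(H, a) = √(10 - 15)/6 = √(-5)/6 = (I*√5)/6 = I*√5/6)
K(f) = -43/56 (K(f) = -43*1/56 = -43/56)
O = -174/5 (O = 6/5 + (-90*2)/5 = 6/5 + (⅕)*(-180) = 6/5 - 36 = -174/5 ≈ -34.800)
(K(17) + 2428)/(E(-1, 4) + O) = (-43/56 + 2428)/(I*√5/6 - 174/5) = 135925/(56*(-174/5 + I*√5/6))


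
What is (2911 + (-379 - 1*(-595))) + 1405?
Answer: 4532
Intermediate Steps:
(2911 + (-379 - 1*(-595))) + 1405 = (2911 + (-379 + 595)) + 1405 = (2911 + 216) + 1405 = 3127 + 1405 = 4532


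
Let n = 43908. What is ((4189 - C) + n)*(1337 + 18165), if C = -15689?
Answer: 1243954572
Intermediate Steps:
((4189 - C) + n)*(1337 + 18165) = ((4189 - 1*(-15689)) + 43908)*(1337 + 18165) = ((4189 + 15689) + 43908)*19502 = (19878 + 43908)*19502 = 63786*19502 = 1243954572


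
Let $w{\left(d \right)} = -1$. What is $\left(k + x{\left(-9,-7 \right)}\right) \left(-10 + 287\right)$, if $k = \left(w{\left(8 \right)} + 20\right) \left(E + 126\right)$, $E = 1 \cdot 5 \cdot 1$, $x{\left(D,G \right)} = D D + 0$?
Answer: $711890$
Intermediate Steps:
$x{\left(D,G \right)} = D^{2}$ ($x{\left(D,G \right)} = D^{2} + 0 = D^{2}$)
$E = 5$ ($E = 5 \cdot 1 = 5$)
$k = 2489$ ($k = \left(-1 + 20\right) \left(5 + 126\right) = 19 \cdot 131 = 2489$)
$\left(k + x{\left(-9,-7 \right)}\right) \left(-10 + 287\right) = \left(2489 + \left(-9\right)^{2}\right) \left(-10 + 287\right) = \left(2489 + 81\right) 277 = 2570 \cdot 277 = 711890$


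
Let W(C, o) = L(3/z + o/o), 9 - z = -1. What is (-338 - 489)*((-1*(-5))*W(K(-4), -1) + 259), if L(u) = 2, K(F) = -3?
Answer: -222463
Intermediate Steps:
z = 10 (z = 9 - 1*(-1) = 9 + 1 = 10)
W(C, o) = 2
(-338 - 489)*((-1*(-5))*W(K(-4), -1) + 259) = (-338 - 489)*(-1*(-5)*2 + 259) = -827*(5*2 + 259) = -827*(10 + 259) = -827*269 = -222463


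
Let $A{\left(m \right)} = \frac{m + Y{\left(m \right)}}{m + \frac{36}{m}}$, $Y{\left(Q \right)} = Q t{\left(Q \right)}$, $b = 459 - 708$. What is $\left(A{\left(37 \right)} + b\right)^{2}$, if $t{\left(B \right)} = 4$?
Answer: $\frac{4705960000}{78961} \approx 59599.0$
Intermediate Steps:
$b = -249$
$Y{\left(Q \right)} = 4 Q$ ($Y{\left(Q \right)} = Q 4 = 4 Q$)
$A{\left(m \right)} = \frac{5 m}{m + \frac{36}{m}}$ ($A{\left(m \right)} = \frac{m + 4 m}{m + \frac{36}{m}} = \frac{5 m}{m + \frac{36}{m}}$)
$\left(A{\left(37 \right)} + b\right)^{2} = \left(\frac{5 \cdot 37^{2}}{36 + 37^{2}} - 249\right)^{2} = \left(5 \cdot 1369 \frac{1}{36 + 1369} - 249\right)^{2} = \left(5 \cdot 1369 \cdot \frac{1}{1405} - 249\right)^{2} = \left(\frac{1369}{281} - 249\right)^{2} = \left(- \frac{68600}{281}\right)^{2} = \frac{4705960000}{78961}$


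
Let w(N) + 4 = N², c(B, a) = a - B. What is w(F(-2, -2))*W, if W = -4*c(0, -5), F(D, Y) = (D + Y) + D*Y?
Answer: -80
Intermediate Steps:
F(D, Y) = D + Y + D*Y
w(N) = -4 + N²
W = 20 (W = -4*(-5 - 1*0) = -4*(-5 + 0) = -4*(-5) = 20)
w(F(-2, -2))*W = (-4 + (-2 - 2 - 2*(-2))²)*20 = (-4 + (-2 - 2 + 4)²)*20 = (-4 + 0²)*20 = (-4 + 0)*20 = -4*20 = -80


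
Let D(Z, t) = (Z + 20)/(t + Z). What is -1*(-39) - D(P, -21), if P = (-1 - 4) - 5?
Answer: 1219/31 ≈ 39.323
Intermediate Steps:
P = -10 (P = -5 - 5 = -10)
D(Z, t) = (20 + Z)/(Z + t)
-1*(-39) - D(P, -21) = -1*(-39) - (20 - 10)/(-10 - 21) = 39 - 10/(-31) = 39 - (-1)*10/31 = 39 - 1*(-10/31) = 39 + 10/31 = 1219/31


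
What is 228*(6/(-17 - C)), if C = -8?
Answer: -152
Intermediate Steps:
228*(6/(-17 - C)) = 228*(6/(-17 - 1*(-8))) = 228*(6/(-17 + 8)) = 228*(6/(-9)) = 228*(-⅑*6) = 228*(-⅔) = -152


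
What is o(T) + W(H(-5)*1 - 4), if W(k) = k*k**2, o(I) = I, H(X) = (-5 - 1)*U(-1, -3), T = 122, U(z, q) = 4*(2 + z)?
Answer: -21830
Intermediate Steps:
U(z, q) = 8 + 4*z
H(X) = -24 (H(X) = (-5 - 1)*(8 + 4*(-1)) = -6*(8 - 4) = -6*4 = -24)
W(k) = k**3
o(T) + W(H(-5)*1 - 4) = 122 + (-24*1 - 4)**3 = 122 + (-24 - 4)**3 = 122 + (-28)**3 = 122 - 21952 = -21830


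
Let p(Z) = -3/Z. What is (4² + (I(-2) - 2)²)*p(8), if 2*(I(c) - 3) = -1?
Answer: -195/32 ≈ -6.0938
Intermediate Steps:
I(c) = 5/2 (I(c) = 3 + (½)*(-1) = 3 - ½ = 5/2)
(4² + (I(-2) - 2)²)*p(8) = (4² + (5/2 - 2)²)*(-3/8) = (16 + (½)²)*(-3*⅛) = (16 + ¼)*(-3/8) = (65/4)*(-3/8) = -195/32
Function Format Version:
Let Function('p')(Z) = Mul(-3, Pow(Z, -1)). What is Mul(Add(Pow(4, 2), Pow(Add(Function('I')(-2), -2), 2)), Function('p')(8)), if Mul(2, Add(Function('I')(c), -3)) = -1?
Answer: Rational(-195, 32) ≈ -6.0938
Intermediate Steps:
Function('I')(c) = Rational(5, 2) (Function('I')(c) = Add(3, Mul(Rational(1, 2), -1)) = Add(3, Rational(-1, 2)) = Rational(5, 2))
Mul(Add(Pow(4, 2), Pow(Add(Function('I')(-2), -2), 2)), Function('p')(8)) = Mul(Add(Pow(4, 2), Pow(Add(Rational(5, 2), -2), 2)), Mul(-3, Pow(8, -1))) = Mul(Add(16, Pow(Rational(1, 2), 2)), Mul(-3, Rational(1, 8))) = Mul(Add(16, Rational(1, 4)), Rational(-3, 8)) = Mul(Rational(65, 4), Rational(-3, 8)) = Rational(-195, 32)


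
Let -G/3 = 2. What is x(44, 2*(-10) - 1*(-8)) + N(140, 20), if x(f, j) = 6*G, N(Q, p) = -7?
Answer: -43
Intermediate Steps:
G = -6 (G = -3*2 = -6)
x(f, j) = -36 (x(f, j) = 6*(-6) = -36)
x(44, 2*(-10) - 1*(-8)) + N(140, 20) = -36 - 7 = -43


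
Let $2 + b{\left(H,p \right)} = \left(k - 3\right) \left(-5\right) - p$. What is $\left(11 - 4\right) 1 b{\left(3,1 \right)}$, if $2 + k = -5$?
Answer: $329$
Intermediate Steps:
$k = -7$ ($k = -2 - 5 = -7$)
$b{\left(H,p \right)} = 48 - p$ ($b{\left(H,p \right)} = -2 - \left(p - \left(-7 - 3\right) \left(-5\right)\right) = -2 - \left(-50 + p\right) = 48 - p$)
$\left(11 - 4\right) 1 b{\left(3,1 \right)} = \left(11 - 4\right) 1 \left(48 - 1\right) = 7 \cdot 1 \left(48 - 1\right) = 7 \cdot 1 \cdot 47 = 7 \cdot 47 = 329$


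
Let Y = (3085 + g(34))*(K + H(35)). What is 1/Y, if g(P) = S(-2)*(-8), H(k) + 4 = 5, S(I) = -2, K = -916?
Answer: -1/2837415 ≈ -3.5243e-7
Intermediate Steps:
H(k) = 1 (H(k) = -4 + 5 = 1)
g(P) = 16 (g(P) = -2*(-8) = 16)
Y = -2837415 (Y = (3085 + 16)*(-916 + 1) = 3101*(-915) = -2837415)
1/Y = 1/(-2837415) = -1/2837415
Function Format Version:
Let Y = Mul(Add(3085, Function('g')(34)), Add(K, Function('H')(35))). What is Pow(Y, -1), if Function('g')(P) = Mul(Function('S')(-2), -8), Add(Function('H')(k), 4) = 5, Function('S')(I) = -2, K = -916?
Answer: Rational(-1, 2837415) ≈ -3.5243e-7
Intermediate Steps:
Function('H')(k) = 1 (Function('H')(k) = Add(-4, 5) = 1)
Function('g')(P) = 16 (Function('g')(P) = Mul(-2, -8) = 16)
Y = -2837415 (Y = Mul(Add(3085, 16), Add(-916, 1)) = Mul(3101, -915) = -2837415)
Pow(Y, -1) = Pow(-2837415, -1) = Rational(-1, 2837415)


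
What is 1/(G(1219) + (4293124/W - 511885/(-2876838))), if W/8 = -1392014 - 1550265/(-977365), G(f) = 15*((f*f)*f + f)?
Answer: 391395021867258411/10634521797532140405720440879 ≈ 3.6804e-11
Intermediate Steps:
G(f) = 15*f + 15*f³ (G(f) = 15*(f²*f + f) = 15*(f³ + f) = 15*(f + f³) = 15*f + 15*f³)
W = -2176806740552/195473 (W = 8*(-1392014 - 1550265/(-977365)) = 8*(-1392014 - 1550265*(-1)/977365) = 8*(-1392014 - 1*(-310053/195473)) = 8*(-1392014 + 310053/195473) = 8*(-272100842569/195473) = -2176806740552/195473 ≈ -1.1136e+7)
1/(G(1219) + (4293124/W - 511885/(-2876838))) = 1/(15*1219*(1 + 1219²) + (4293124/(-2176806740552/195473) - 511885/(-2876838))) = 1/(15*1219*(1 + 1485961) + (4293124*(-195473/2176806740552) - 511885*(-1/2876838))) = 1/(15*1219*1485962 + (-209797456913/544201685138 + 511885/2876838)) = 1/(27170815170 - 81246154188453991/391395021867258411) = 1/(10634521797532140405720440879/391395021867258411) = 391395021867258411/10634521797532140405720440879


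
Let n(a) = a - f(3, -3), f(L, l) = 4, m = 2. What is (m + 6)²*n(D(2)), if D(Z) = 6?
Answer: 128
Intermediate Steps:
n(a) = -4 + a (n(a) = a - 1*4 = a - 4 = -4 + a)
(m + 6)²*n(D(2)) = (2 + 6)²*(-4 + 6) = 8²*2 = 64*2 = 128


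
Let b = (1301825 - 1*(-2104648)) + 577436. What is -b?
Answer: -3983909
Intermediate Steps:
b = 3983909 (b = (1301825 + 2104648) + 577436 = 3406473 + 577436 = 3983909)
-b = -1*3983909 = -3983909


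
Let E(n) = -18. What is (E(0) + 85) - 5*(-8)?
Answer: 107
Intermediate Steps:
(E(0) + 85) - 5*(-8) = (-18 + 85) - 5*(-8) = 67 + 40 = 107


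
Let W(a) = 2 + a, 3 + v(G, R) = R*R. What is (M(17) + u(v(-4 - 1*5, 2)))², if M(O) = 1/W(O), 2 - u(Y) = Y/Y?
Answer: 400/361 ≈ 1.1080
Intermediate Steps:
v(G, R) = -3 + R² (v(G, R) = -3 + R*R = -3 + R²)
u(Y) = 1 (u(Y) = 2 - Y/Y = 2 - 1*1 = 2 - 1 = 1)
M(O) = 1/(2 + O)
(M(17) + u(v(-4 - 1*5, 2)))² = (1/(2 + 17) + 1)² = (1/19 + 1)² = (20/19)² = 400/361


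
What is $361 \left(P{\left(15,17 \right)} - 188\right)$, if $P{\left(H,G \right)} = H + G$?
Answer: $-56316$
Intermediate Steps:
$P{\left(H,G \right)} = G + H$
$361 \left(P{\left(15,17 \right)} - 188\right) = 361 \left(\left(17 + 15\right) - 188\right) = 361 \left(32 - 188\right) = 361 \left(-156\right) = -56316$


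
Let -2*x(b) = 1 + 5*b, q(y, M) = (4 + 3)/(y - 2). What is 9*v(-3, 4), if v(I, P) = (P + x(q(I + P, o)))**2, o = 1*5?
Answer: 3969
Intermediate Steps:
o = 5
q(y, M) = 7/(-2 + y)
x(b) = -1/2 - 5*b/2 (x(b) = -(1 + 5*b)/2 = -1/2 - 5*b/2)
v(I, P) = (-1/2 + P - 35/(2*(-2 + I + P)))**2 (v(I, P) = (P + (-1/2 - 35/(2*(-2 + (I + P)))))**2 = (P + (-1/2 - 35/(2*(-2 + I + P))))**2 = (-1/2 + P - 35/(2*(-2 + I + P)))**2)
9*v(-3, 4) = 9*((-35 + (1 - 2*4)*(2 - 1*(-3) - 1*4))**2/(4*(2 - 1*(-3) - 1*4)**2)) = 9*((-35 + (1 - 8)*(2 + 3 - 4))**2/(4*(2 + 3 - 4)**2)) = 9*((1/4)*(-35 - 7*1)**2/1**2) = 9*((1/4)*(-35 - 7)**2*1) = 9*((1/4)*(-42)**2*1) = 9*((1/4)*1764*1) = 9*441 = 3969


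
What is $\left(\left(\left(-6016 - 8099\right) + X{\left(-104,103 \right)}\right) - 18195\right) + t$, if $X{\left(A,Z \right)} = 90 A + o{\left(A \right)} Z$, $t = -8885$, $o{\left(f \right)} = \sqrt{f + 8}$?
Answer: $-50555 + 412 i \sqrt{6} \approx -50555.0 + 1009.2 i$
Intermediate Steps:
$o{\left(f \right)} = \sqrt{8 + f}$
$X{\left(A,Z \right)} = 90 A + Z \sqrt{8 + A}$ ($X{\left(A,Z \right)} = 90 A + \sqrt{8 + A} Z = 90 A + Z \sqrt{8 + A}$)
$\left(\left(\left(-6016 - 8099\right) + X{\left(-104,103 \right)}\right) - 18195\right) + t = \left(\left(\left(-6016 - 8099\right) + \left(90 \left(-104\right) + 103 \sqrt{8 - 104}\right)\right) - 18195\right) - 8885 = \left(\left(-14115 - \left(9360 - 103 \sqrt{-96}\right)\right) - 18195\right) - 8885 = \left(\left(-14115 - \left(9360 - 103 \cdot 4 i \sqrt{6}\right)\right) - 18195\right) - 8885 = \left(\left(-14115 - \left(9360 - 412 i \sqrt{6}\right)\right) - 18195\right) - 8885 = \left(\left(-23475 + 412 i \sqrt{6}\right) - 18195\right) - 8885 = \left(-41670 + 412 i \sqrt{6}\right) - 8885 = -50555 + 412 i \sqrt{6}$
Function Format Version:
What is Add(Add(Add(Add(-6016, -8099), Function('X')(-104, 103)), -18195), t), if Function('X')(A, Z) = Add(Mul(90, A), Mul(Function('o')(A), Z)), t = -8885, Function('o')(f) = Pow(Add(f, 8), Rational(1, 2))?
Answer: Add(-50555, Mul(412, I, Pow(6, Rational(1, 2)))) ≈ Add(-50555., Mul(1009.2, I))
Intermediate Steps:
Function('o')(f) = Pow(Add(8, f), Rational(1, 2))
Function('X')(A, Z) = Add(Mul(90, A), Mul(Z, Pow(Add(8, A), Rational(1, 2)))) (Function('X')(A, Z) = Add(Mul(90, A), Mul(Pow(Add(8, A), Rational(1, 2)), Z)) = Add(Mul(90, A), Mul(Z, Pow(Add(8, A), Rational(1, 2)))))
Add(Add(Add(Add(-6016, -8099), Function('X')(-104, 103)), -18195), t) = Add(Add(Add(Add(-6016, -8099), Add(Mul(90, -104), Mul(103, Pow(Add(8, -104), Rational(1, 2))))), -18195), -8885) = Add(Add(Add(-14115, Add(-9360, Mul(103, Pow(-96, Rational(1, 2))))), -18195), -8885) = Add(Add(Add(-14115, Add(-9360, Mul(103, Mul(4, I, Pow(6, Rational(1, 2)))))), -18195), -8885) = Add(Add(Add(-14115, Add(-9360, Mul(412, I, Pow(6, Rational(1, 2))))), -18195), -8885) = Add(Add(Add(-23475, Mul(412, I, Pow(6, Rational(1, 2)))), -18195), -8885) = Add(Add(-41670, Mul(412, I, Pow(6, Rational(1, 2)))), -8885) = Add(-50555, Mul(412, I, Pow(6, Rational(1, 2))))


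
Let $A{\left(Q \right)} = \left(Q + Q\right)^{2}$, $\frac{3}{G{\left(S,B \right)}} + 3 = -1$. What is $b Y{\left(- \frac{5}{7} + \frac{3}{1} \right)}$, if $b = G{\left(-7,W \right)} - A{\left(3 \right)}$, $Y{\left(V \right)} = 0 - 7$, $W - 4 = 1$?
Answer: $\frac{1029}{4} \approx 257.25$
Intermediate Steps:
$W = 5$ ($W = 4 + 1 = 5$)
$G{\left(S,B \right)} = - \frac{3}{4}$ ($G{\left(S,B \right)} = \frac{3}{-3 - 1} = \frac{3}{-4} = 3 \left(- \frac{1}{4}\right) = - \frac{3}{4}$)
$Y{\left(V \right)} = -7$
$A{\left(Q \right)} = 4 Q^{2}$ ($A{\left(Q \right)} = \left(2 Q\right)^{2} = 4 Q^{2}$)
$b = - \frac{147}{4}$ ($b = - \frac{3}{4} - 4 \cdot 3^{2} = - \frac{3}{4} - 4 \cdot 9 = - \frac{3}{4} - 36 = - \frac{147}{4} \approx -36.75$)
$b Y{\left(- \frac{5}{7} + \frac{3}{1} \right)} = \left(- \frac{147}{4}\right) \left(-7\right) = \frac{1029}{4}$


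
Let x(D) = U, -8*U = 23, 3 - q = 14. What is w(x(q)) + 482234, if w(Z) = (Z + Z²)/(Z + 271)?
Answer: 551675719/1144 ≈ 4.8223e+5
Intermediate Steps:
q = -11 (q = 3 - 1*14 = 3 - 14 = -11)
U = -23/8 (U = -⅛*23 = -23/8 ≈ -2.8750)
x(D) = -23/8
w(Z) = (Z + Z²)/(271 + Z)
w(x(q)) + 482234 = -23*(1 - 23/8)/(8*(271 - 23/8)) + 482234 = -23/8*(-15/8)/2145/8 + 482234 = -23/8*8/2145*(-15/8) + 482234 = 23/1144 + 482234 = 551675719/1144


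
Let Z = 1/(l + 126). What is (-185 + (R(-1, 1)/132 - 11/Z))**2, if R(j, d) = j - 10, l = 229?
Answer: 2408944561/144 ≈ 1.6729e+7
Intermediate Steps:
R(j, d) = -10 + j
Z = 1/355 (Z = 1/(229 + 126) = 1/355 ≈ 0.0028169)
(-185 + (R(-1, 1)/132 - 11/Z))**2 = (-185 + ((-10 - 1)/132 - 11/1/355))**2 = (-185 + (-11*1/132 - 11*355))**2 = (-185 + (-1/12 - 3905))**2 = (-185 - 46861/12)**2 = (-49081/12)**2 = 2408944561/144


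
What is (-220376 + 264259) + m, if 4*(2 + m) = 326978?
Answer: 251251/2 ≈ 1.2563e+5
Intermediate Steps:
m = 163485/2 (m = -2 + (¼)*326978 = -2 + 163489/2 = 163485/2 ≈ 81743.)
(-220376 + 264259) + m = (-220376 + 264259) + 163485/2 = 43883 + 163485/2 = 251251/2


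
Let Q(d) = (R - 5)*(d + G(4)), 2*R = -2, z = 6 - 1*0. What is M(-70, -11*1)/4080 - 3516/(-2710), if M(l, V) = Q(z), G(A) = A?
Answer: 118189/92140 ≈ 1.2827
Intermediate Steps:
z = 6 (z = 6 + 0 = 6)
R = -1 (R = (½)*(-2) = -1)
Q(d) = -24 - 6*d (Q(d) = (-1 - 5)*(d + 4) = -6*(4 + d) = -24 - 6*d)
M(l, V) = -60 (M(l, V) = -24 - 6*6 = -24 - 36 = -60)
M(-70, -11*1)/4080 - 3516/(-2710) = -60/4080 - 3516/(-2710) = -60*1/4080 - 3516*(-1/2710) = -1/68 + 1758/1355 = 118189/92140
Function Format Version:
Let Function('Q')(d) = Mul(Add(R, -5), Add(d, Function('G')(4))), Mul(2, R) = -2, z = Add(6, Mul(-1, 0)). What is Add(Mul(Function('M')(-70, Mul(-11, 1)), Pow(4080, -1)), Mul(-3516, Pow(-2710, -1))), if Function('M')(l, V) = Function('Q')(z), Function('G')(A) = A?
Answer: Rational(118189, 92140) ≈ 1.2827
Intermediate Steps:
z = 6 (z = Add(6, 0) = 6)
R = -1 (R = Mul(Rational(1, 2), -2) = -1)
Function('Q')(d) = Add(-24, Mul(-6, d)) (Function('Q')(d) = Mul(Add(-1, -5), Add(d, 4)) = Mul(-6, Add(4, d)) = Add(-24, Mul(-6, d)))
Function('M')(l, V) = -60 (Function('M')(l, V) = Add(-24, Mul(-6, 6)) = Add(-24, -36) = -60)
Add(Mul(Function('M')(-70, Mul(-11, 1)), Pow(4080, -1)), Mul(-3516, Pow(-2710, -1))) = Add(Mul(-60, Pow(4080, -1)), Mul(-3516, Pow(-2710, -1))) = Add(Mul(-60, Rational(1, 4080)), Mul(-3516, Rational(-1, 2710))) = Add(Rational(-1, 68), Rational(1758, 1355)) = Rational(118189, 92140)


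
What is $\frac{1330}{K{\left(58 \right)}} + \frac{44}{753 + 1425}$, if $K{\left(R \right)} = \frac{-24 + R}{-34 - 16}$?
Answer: $- \frac{3291716}{1683} \approx -1955.9$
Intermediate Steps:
$K{\left(R \right)} = \frac{12}{25} - \frac{R}{50}$ ($K{\left(R \right)} = \frac{-24 + R}{-50} = \left(-24 + R\right) \left(- \frac{1}{50}\right) = \frac{12}{25} - \frac{R}{50}$)
$\frac{1330}{K{\left(58 \right)}} + \frac{44}{753 + 1425} = \frac{1330}{\frac{12}{25} - \frac{29}{25}} + \frac{44}{753 + 1425} = \frac{1330}{\frac{12}{25} - \frac{29}{25}} + \frac{44}{2178} = \frac{1330}{- \frac{17}{25}} + 44 \cdot \frac{1}{2178} = 1330 \left(- \frac{25}{17}\right) + \frac{2}{99} = - \frac{33250}{17} + \frac{2}{99} = - \frac{3291716}{1683}$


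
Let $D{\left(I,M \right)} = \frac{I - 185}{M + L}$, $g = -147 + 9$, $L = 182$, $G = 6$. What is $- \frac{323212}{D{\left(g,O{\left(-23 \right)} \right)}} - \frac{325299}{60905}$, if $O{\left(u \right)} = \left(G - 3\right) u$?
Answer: $\frac{171101966431}{1513255} \approx 1.1307 \cdot 10^{5}$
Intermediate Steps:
$O{\left(u \right)} = 3 u$ ($O{\left(u \right)} = \left(6 - 3\right) u = 3 u$)
$g = -138$
$D{\left(I,M \right)} = \frac{-185 + I}{182 + M}$ ($D{\left(I,M \right)} = \frac{I - 185}{M + 182} = \frac{-185 + I}{182 + M}$)
$- \frac{323212}{D{\left(g,O{\left(-23 \right)} \right)}} - \frac{325299}{60905} = - \frac{323212}{\frac{1}{182 + 3 \left(-23\right)} \left(-185 - 138\right)} - \frac{325299}{60905} = - \frac{323212}{\frac{1}{182 - 69} \left(-323\right)} - \frac{25023}{4685} = - \frac{323212}{\frac{1}{113} \left(-323\right)} - \frac{25023}{4685} = - \frac{323212}{- \frac{323}{113}} - \frac{25023}{4685} = \left(-323212\right) \left(- \frac{113}{323}\right) - \frac{25023}{4685} = \frac{36522956}{323} - \frac{25023}{4685} = \frac{171101966431}{1513255}$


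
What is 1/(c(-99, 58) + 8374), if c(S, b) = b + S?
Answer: 1/8333 ≈ 0.00012000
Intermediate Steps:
c(S, b) = S + b
1/(c(-99, 58) + 8374) = 1/((-99 + 58) + 8374) = 1/(-41 + 8374) = 1/8333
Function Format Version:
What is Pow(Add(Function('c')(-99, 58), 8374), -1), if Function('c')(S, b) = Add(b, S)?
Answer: Rational(1, 8333) ≈ 0.00012000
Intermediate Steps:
Function('c')(S, b) = Add(S, b)
Pow(Add(Function('c')(-99, 58), 8374), -1) = Pow(Add(Add(-99, 58), 8374), -1) = Pow(Add(-41, 8374), -1) = Pow(8333, -1) = Rational(1, 8333)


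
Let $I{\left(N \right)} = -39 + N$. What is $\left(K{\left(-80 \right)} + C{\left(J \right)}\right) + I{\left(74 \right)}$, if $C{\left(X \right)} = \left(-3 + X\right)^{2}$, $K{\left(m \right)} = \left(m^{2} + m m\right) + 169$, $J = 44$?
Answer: $14685$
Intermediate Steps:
$K{\left(m \right)} = 169 + 2 m^{2}$ ($K{\left(m \right)} = \left(m^{2} + m^{2}\right) + 169 = 2 m^{2} + 169 = 169 + 2 m^{2}$)
$\left(K{\left(-80 \right)} + C{\left(J \right)}\right) + I{\left(74 \right)} = \left(\left(169 + 2 \left(-80\right)^{2}\right) + \left(-3 + 44\right)^{2}\right) + \left(-39 + 74\right) = \left(\left(169 + 2 \cdot 6400\right) + 41^{2}\right) + 35 = \left(\left(169 + 12800\right) + 1681\right) + 35 = \left(12969 + 1681\right) + 35 = 14650 + 35 = 14685$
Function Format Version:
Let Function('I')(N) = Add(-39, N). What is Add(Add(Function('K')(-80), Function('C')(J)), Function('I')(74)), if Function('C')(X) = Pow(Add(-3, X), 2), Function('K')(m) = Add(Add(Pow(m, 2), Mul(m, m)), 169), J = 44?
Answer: 14685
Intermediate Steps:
Function('K')(m) = Add(169, Mul(2, Pow(m, 2))) (Function('K')(m) = Add(Add(Pow(m, 2), Pow(m, 2)), 169) = Add(Mul(2, Pow(m, 2)), 169) = Add(169, Mul(2, Pow(m, 2))))
Add(Add(Function('K')(-80), Function('C')(J)), Function('I')(74)) = Add(Add(Add(169, Mul(2, Pow(-80, 2))), Pow(Add(-3, 44), 2)), Add(-39, 74)) = Add(Add(Add(169, Mul(2, 6400)), Pow(41, 2)), 35) = Add(Add(Add(169, 12800), 1681), 35) = Add(Add(12969, 1681), 35) = Add(14650, 35) = 14685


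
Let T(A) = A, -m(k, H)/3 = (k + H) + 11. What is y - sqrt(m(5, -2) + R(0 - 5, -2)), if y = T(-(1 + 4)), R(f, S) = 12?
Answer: -5 - I*sqrt(30) ≈ -5.0 - 5.4772*I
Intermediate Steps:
m(k, H) = -33 - 3*H - 3*k (m(k, H) = -3*((k + H) + 11) = -3*((H + k) + 11) = -3*(11 + H + k) = -33 - 3*H - 3*k)
y = -5 (y = -(1 + 4) = -1*5 = -5)
y - sqrt(m(5, -2) + R(0 - 5, -2)) = -5 - sqrt((-33 - 3*(-2) - 3*5) + 12) = -5 - sqrt((-33 + 6 - 15) + 12) = -5 - sqrt(-42 + 12) = -5 - sqrt(-30) = -5 - I*sqrt(30)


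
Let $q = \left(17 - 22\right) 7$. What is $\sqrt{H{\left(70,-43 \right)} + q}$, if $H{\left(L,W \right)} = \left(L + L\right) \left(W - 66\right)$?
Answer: $i \sqrt{15295} \approx 123.67 i$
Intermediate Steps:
$H{\left(L,W \right)} = 2 L \left(-66 + W\right)$
$q = -35$ ($q = \left(-5\right) 7 = -35$)
$\sqrt{H{\left(70,-43 \right)} + q} = \sqrt{2 \cdot 70 \left(-66 - 43\right) - 35} = \sqrt{2 \cdot 70 \left(-109\right) - 35} = \sqrt{-15260 - 35} = \sqrt{-15295} = i \sqrt{15295}$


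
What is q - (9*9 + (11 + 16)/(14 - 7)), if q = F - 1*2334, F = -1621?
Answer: -28279/7 ≈ -4039.9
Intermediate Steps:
q = -3955 (q = -1621 - 1*2334 = -1621 - 2334 = -3955)
q - (9*9 + (11 + 16)/(14 - 7)) = -3955 - (9*9 + (11 + 16)/(14 - 7)) = -3955 - (81 + 27/7) = -3955 - 1*594/7 = -3955 - 594/7 = -28279/7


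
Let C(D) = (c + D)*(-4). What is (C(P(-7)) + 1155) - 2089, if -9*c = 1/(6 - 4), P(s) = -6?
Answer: -8188/9 ≈ -909.78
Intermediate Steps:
c = -1/18 (c = -1/(9*(6 - 4)) = -1/9/2 = -1/9*1/2 = -1/18 ≈ -0.055556)
C(D) = 2/9 - 4*D (C(D) = (-1/18 + D)*(-4) = 2/9 - 4*D)
(C(P(-7)) + 1155) - 2089 = ((2/9 - 4*(-6)) + 1155) - 2089 = ((2/9 + 24) + 1155) - 2089 = (218/9 + 1155) - 2089 = 10613/9 - 2089 = -8188/9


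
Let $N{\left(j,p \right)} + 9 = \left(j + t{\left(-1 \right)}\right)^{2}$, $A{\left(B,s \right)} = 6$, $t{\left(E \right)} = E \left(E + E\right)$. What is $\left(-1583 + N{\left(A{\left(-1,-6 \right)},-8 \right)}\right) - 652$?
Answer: $-2180$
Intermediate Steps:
$t{\left(E \right)} = 2 E^{2}$ ($t{\left(E \right)} = E 2 E = 2 E^{2}$)
$N{\left(j,p \right)} = -9 + \left(2 + j\right)^{2}$ ($N{\left(j,p \right)} = -9 + \left(j + 2 \left(-1\right)^{2}\right)^{2} = -9 + \left(j + 2 \cdot 1\right)^{2} = -9 + \left(j + 2\right)^{2} = -9 + \left(2 + j\right)^{2}$)
$\left(-1583 + N{\left(A{\left(-1,-6 \right)},-8 \right)}\right) - 652 = \left(-1583 - \left(9 - \left(2 + 6\right)^{2}\right)\right) - 652 = \left(-1583 - \left(9 - 8^{2}\right)\right) - 652 = \left(-1583 + \left(-9 + 64\right)\right) - 652 = \left(-1583 + 55\right) - 652 = -1528 - 652 = -2180$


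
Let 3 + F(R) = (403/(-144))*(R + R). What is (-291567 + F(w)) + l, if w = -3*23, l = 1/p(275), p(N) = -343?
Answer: -2397024997/8232 ≈ -2.9118e+5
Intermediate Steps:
l = -1/343 (l = 1/(-343) = -1/343 ≈ -0.0029155)
w = -69
F(R) = -3 - 403*R/72 (F(R) = -3 + (403/(-144))*(R + R) = -3 + (403*(-1/144))*(2*R) = -3 - 403*R/72)
(-291567 + F(w)) + l = (-291567 + (-3 - 403/72*(-69))) - 1/343 = (-291567 + (-3 + 9269/24)) - 1/343 = (-291567 + 9197/24) - 1/343 = -6988411/24 - 1/343 = -2397024997/8232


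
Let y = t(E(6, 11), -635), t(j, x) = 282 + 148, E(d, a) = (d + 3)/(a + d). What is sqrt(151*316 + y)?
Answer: sqrt(48146) ≈ 219.42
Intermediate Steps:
E(d, a) = (3 + d)/(a + d)
t(j, x) = 430
y = 430
sqrt(151*316 + y) = sqrt(151*316 + 430) = sqrt(47716 + 430) = sqrt(48146)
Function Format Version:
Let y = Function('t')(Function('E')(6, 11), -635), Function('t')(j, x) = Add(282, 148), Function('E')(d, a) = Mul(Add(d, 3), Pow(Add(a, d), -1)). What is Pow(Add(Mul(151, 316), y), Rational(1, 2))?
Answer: Pow(48146, Rational(1, 2)) ≈ 219.42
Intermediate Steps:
Function('E')(d, a) = Mul(Pow(Add(a, d), -1), Add(3, d)) (Function('E')(d, a) = Mul(Add(3, d), Pow(Add(a, d), -1)) = Mul(Pow(Add(a, d), -1), Add(3, d)))
Function('t')(j, x) = 430
y = 430
Pow(Add(Mul(151, 316), y), Rational(1, 2)) = Pow(Add(Mul(151, 316), 430), Rational(1, 2)) = Pow(Add(47716, 430), Rational(1, 2)) = Pow(48146, Rational(1, 2))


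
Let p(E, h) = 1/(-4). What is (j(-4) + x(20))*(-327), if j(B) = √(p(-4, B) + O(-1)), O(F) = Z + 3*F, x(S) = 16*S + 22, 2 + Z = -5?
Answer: -111834 - 327*I*√41/2 ≈ -1.1183e+5 - 1046.9*I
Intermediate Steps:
Z = -7 (Z = -2 - 5 = -7)
p(E, h) = -¼
x(S) = 22 + 16*S
O(F) = -7 + 3*F
j(B) = I*√41/2 (j(B) = √(-¼ + (-7 + 3*(-1))) = √(-¼ + (-7 - 3)) = √(-¼ - 10) = √(-41/4) = I*√41/2)
(j(-4) + x(20))*(-327) = (I*√41/2 + (22 + 16*20))*(-327) = (I*√41/2 + (22 + 320))*(-327) = (I*√41/2 + 342)*(-327) = (342 + I*√41/2)*(-327) = -111834 - 327*I*√41/2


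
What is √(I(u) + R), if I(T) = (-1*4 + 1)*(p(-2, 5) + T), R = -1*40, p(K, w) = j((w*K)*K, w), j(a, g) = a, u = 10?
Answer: I*√130 ≈ 11.402*I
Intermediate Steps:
p(K, w) = w*K² (p(K, w) = (w*K)*K = (K*w)*K = w*K²)
R = -40
I(T) = -60 - 3*T (I(T) = (-1*4 + 1)*(5*(-2)² + T) = (-4 + 1)*(5*4 + T) = -3*(20 + T) = -60 - 3*T)
√(I(u) + R) = √((-60 - 3*10) - 40) = √((-60 - 30) - 40) = √(-90 - 40) = √(-130) = I*√130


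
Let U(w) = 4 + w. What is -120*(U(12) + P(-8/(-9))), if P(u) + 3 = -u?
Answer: -4360/3 ≈ -1453.3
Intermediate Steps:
P(u) = -3 - u
-120*(U(12) + P(-8/(-9))) = -120*((4 + 12) + (-3 - (-8)/(-9))) = -120*(16 + (-3 - (-8)*(-1)/9)) = -120*(16 + (-3 - 1*8/9)) = -120*(16 + (-3 - 8/9)) = -120*(16 - 35/9) = -120*109/9 = -4360/3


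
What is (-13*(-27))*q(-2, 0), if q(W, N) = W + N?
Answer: -702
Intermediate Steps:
q(W, N) = N + W
(-13*(-27))*q(-2, 0) = (-13*(-27))*(0 - 2) = 351*(-2) = -702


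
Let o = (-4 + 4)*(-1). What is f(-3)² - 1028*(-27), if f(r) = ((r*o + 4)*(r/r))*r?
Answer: 27900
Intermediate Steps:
o = 0 (o = 0*(-1) = 0)
f(r) = 4*r (f(r) = ((r*0 + 4)*(r/r))*r = ((0 + 4)*1)*r = (4*1)*r = 4*r)
f(-3)² - 1028*(-27) = (4*(-3))² - 1028*(-27) = (-12)² - 1*(-27756) = 144 + 27756 = 27900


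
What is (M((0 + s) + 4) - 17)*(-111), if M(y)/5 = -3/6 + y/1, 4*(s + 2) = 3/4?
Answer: 15207/16 ≈ 950.44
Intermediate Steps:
s = -29/16 (s = -2 + (3/4)/4 = -2 + (3*(¼))/4 = -2 + (¼)*(¾) = -2 + 3/16 = -29/16 ≈ -1.8125)
M(y) = -5/2 + 5*y (M(y) = 5*(-3/6 + y/1) = 5*(-3*⅙ + y*1) = 5*(-½ + y) = -5/2 + 5*y)
(M((0 + s) + 4) - 17)*(-111) = ((-5/2 + 5*((0 - 29/16) + 4)) - 17)*(-111) = ((-5/2 + 5*(-29/16 + 4)) - 17)*(-111) = ((-5/2 + 5*(35/16)) - 17)*(-111) = ((-5/2 + 175/16) - 17)*(-111) = (135/16 - 17)*(-111) = -137/16*(-111) = 15207/16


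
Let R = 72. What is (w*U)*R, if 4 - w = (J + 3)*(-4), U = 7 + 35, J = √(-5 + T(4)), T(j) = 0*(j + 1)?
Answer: 48384 + 12096*I*√5 ≈ 48384.0 + 27047.0*I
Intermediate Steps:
T(j) = 0 (T(j) = 0*(1 + j) = 0)
J = I*√5 (J = √(-5 + 0) = √(-5) = I*√5 ≈ 2.2361*I)
U = 42
w = 16 + 4*I*√5 (w = 4 - (I*√5 + 3)*(-4) = 4 - (3 + I*√5)*(-4) = 4 - (-12 - 4*I*√5) = 4 + (12 + 4*I*√5) = 16 + 4*I*√5 ≈ 16.0 + 8.9443*I)
(w*U)*R = ((16 + 4*I*√5)*42)*72 = (672 + 168*I*√5)*72 = 48384 + 12096*I*√5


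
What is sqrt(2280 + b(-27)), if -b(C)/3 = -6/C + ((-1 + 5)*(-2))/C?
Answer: sqrt(20506)/3 ≈ 47.733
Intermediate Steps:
b(C) = 42/C (b(C) = -3*(-6/C + ((-1 + 5)*(-2))/C) = -3*(-6/C + (4*(-2))/C) = -3*(-6/C - 8/C) = -(-42)/C = 42/C)
sqrt(2280 + b(-27)) = sqrt(2280 + 42/(-27)) = sqrt(2280 + 42*(-1/27)) = sqrt(2280 - 14/9) = sqrt(20506/9) = sqrt(20506)/3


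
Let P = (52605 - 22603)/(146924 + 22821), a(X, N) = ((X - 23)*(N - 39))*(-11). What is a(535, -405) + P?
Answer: 424465734962/169745 ≈ 2.5006e+6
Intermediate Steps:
a(X, N) = -11*(-39 + N)*(-23 + X) (a(X, N) = ((-23 + X)*(-39 + N))*(-11) = ((-39 + N)*(-23 + X))*(-11) = -11*(-39 + N)*(-23 + X))
P = 30002/169745 ≈ 0.17675
a(535, -405) + P = (-9867 + 253*(-405) + 429*535 - 11*(-405)*535) + 30002/169745 = (-9867 - 102465 + 229515 + 2383425) + 30002/169745 = 2500608 + 30002/169745 = 424465734962/169745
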